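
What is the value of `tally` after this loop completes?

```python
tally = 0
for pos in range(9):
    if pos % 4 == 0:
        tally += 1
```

Count numbers divisible by 4 in range(9)
`tally` takes the values: 0 → 1 → 2 → 3

Answer: 3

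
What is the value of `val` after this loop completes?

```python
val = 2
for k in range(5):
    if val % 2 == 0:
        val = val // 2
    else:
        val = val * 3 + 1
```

Collatz-style transformation from 2
`val` takes the values: 2 → 1 → 4 → 2 → 1 → 4

Answer: 4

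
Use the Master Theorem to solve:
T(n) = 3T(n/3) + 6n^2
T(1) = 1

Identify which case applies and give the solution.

a=3, b=3, f(n)=6n^2. log_3(3) = 1. Since c=2 > 1 and the regularity condition holds (3(n/3)^2 = (3/3^2)n^2 with 3/3^2 < 1), Case 3 applies: T(n) = Θ(f(n)) = O(n^2).

Answer: O(n^2) - Case 3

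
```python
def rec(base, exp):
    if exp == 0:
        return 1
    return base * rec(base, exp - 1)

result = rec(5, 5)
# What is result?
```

rec(5, 5) = 5 * 5 * 5 * 5 * 5 = 3125

Answer: 3125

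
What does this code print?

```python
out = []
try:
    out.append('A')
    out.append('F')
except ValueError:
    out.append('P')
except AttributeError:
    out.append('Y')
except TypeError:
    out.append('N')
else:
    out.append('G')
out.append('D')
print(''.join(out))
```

Execution trace: 'A' (try body) → 'F' (try body, no exception) → 'G' (else) → 'D' (after the try/except). Output: AFGD

Answer: AFGD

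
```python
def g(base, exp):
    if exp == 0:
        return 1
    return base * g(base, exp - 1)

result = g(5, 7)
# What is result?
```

g(5, 7) = 5 * 5 * 5 * 5 * 5 * 5 * 5 = 78125

Answer: 78125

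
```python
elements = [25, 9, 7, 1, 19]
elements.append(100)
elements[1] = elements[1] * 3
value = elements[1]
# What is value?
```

Trace:
`elements = [25, 9, 7, 1, 19]` → elements = [25, 9, 7, 1, 19]
`elements.append(100)` → elements = [25, 9, 7, 1, 19, 100]
`elements[1] = elements[1] * 3` → elements = [25, 27, 7, 1, 19, 100]
`value = elements[1]` → value = 27
So value = 27

Answer: 27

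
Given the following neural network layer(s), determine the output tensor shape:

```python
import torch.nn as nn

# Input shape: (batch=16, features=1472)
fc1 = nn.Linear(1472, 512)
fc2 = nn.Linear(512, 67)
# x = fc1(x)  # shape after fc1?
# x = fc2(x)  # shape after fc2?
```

Input: (16, 1472) -> after fc1: (16, 512) -> Output: (16, 67)

Answer: (16, 67)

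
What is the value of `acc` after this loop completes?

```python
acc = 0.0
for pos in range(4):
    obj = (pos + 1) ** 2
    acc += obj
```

Sum of squared losses 1² + 2² + ... + 4²
`acc` takes the values: 0.0 → 1.0 → 5.0 → 14.0 → 30.0

Answer: 30.0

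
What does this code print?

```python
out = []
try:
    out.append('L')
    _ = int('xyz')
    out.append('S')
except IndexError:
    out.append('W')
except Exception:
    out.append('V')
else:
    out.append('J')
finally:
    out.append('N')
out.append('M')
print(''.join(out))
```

Execution trace: 'L' (try body) → 'V' (except Exception) → 'N' (finally) → 'M' (after the try/except). Output: LVNM

Answer: LVNM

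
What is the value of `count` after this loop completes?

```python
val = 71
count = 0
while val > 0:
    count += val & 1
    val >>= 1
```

Count set bits in 71 (binary: 0b1000111)
`count` takes the values: 0 → 1 → 2 → 3 → 4

Answer: 4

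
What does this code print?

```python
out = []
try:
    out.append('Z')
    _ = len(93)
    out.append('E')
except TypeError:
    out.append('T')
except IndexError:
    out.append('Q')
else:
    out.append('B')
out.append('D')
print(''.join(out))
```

Execution trace: 'Z' (try body) → 'T' (except TypeError) → 'D' (after the try/except). Output: ZTD

Answer: ZTD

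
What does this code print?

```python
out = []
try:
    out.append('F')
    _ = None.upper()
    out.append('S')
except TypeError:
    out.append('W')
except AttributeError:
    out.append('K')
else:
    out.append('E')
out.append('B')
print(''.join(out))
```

Execution trace: 'F' (try body) → 'K' (except AttributeError) → 'B' (after the try/except). Output: FKB

Answer: FKB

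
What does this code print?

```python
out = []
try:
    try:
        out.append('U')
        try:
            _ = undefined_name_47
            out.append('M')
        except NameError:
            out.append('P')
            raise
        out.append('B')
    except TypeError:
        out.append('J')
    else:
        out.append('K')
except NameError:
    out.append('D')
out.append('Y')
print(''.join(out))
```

Execution trace: 'U' (try body) → 'P' (inner except NameError) → 'D' (outer except NameError) → 'Y' (after the try/except). Output: UPDY

Answer: UPDY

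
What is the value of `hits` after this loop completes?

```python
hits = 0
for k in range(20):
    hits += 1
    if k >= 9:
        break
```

Loop breaks when k reaches 9, hits is 10
`hits` takes the values: 0 → 1 → 2 → 3 → 4 → 5 → 6 → 7 → 8 → 9 → 10

Answer: 10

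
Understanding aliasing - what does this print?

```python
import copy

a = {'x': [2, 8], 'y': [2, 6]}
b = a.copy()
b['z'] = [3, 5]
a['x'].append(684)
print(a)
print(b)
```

Key concept: shallow copy of dict with mutable values.
Step by step:
`a = {'x': [2, 8], 'y': [2, 6]}` → a = {'x': [2, 8], 'y': [2, 6]}
`b = a.copy()` → b = {'x': [2, 8], 'y': [2, 6]}
`b['z'] = [3, 5]` → b = {'x': [2, 8], 'y': [2, 6], 'z': [3, 5]}
`a['x'].append(684)` → a = {'x': [2, 8, 684], 'y': [2, 6]}; b = {'x': [2, 8, 684], 'y': [2, 6], 'z': [3, 5]}
`print(a)` → prints {'x': [2, 8, 684], 'y': [2, 6]}
`print(b)` → prints {'x': [2, 8, 684], 'y': [2, 6], 'z': [3, 5]}

Answer:
{'x': [2, 8, 684], 'y': [2, 6]}
{'x': [2, 8, 684], 'y': [2, 6], 'z': [3, 5]}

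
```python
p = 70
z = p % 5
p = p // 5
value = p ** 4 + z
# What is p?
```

Trace:
`p = 70` → p = 70
`z = p % 5` → z = 0
`p = p // 5` → p = 14
`value = p ** 4 + z` → value = 38416
So p = 14

Answer: 14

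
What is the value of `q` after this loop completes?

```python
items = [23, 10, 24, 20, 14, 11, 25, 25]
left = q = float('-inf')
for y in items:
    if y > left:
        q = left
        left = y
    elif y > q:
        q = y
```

Second largest (with repeats) in [23, 10, 24, 20, 14, 11, 25, 25]
`q` takes the values: -inf → 10 → 23 → 24 → 25

Answer: 25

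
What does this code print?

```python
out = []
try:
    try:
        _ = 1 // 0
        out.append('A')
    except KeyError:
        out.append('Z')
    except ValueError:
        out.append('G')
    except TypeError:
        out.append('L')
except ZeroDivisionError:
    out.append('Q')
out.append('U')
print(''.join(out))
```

Execution trace: 'Q' (outer except ZeroDivisionError) → 'U' (after the try/except). Output: QU

Answer: QU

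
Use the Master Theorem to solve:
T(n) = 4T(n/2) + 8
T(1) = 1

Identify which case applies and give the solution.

a=4, b=2, f(n)=8. log_2(4) = 2. Since c=0 < 2, Case 1 applies: T(n) = Θ(n^log_b(a)) = O(n^2).

Answer: O(n^2) - Case 1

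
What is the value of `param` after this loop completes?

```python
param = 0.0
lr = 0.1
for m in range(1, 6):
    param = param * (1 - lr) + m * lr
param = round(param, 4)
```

Moving average with lr=0.1
`param` takes the values: 0.0 → 0.1 → 0.29 → 0.561 → 0.9049 → 1.31441 → 1.3144

Answer: 1.3144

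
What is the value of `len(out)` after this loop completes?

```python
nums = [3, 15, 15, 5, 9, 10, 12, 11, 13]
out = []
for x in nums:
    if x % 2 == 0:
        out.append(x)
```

Count even numbers in [3, 15, 15, 5, 9, 10, 12, 11, 13]
`out` takes the values: [] → [10] → [10, 12]
So `len(out)` = 2

Answer: 2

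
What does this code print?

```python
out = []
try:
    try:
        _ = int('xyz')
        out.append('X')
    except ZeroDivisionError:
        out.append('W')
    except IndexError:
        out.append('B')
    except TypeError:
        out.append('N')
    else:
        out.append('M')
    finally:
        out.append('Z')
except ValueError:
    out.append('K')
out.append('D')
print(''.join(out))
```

Execution trace: 'Z' (finally) → 'K' (outer except ValueError) → 'D' (after the try/except). Output: ZKD

Answer: ZKD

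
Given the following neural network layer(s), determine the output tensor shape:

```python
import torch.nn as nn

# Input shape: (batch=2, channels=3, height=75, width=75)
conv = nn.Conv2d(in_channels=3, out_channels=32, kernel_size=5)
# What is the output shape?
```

Input: (2, 3, 75, 75) -> Output: (2, 32, 71, 71)

Answer: (2, 32, 71, 71)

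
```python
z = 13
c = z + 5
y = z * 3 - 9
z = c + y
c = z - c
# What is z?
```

Trace:
`z = 13` → z = 13
`c = z + 5` → c = 18
`y = z * 3 - 9` → y = 30
`z = c + y` → z = 48
`c = z - c` → c = 30
So z = 48

Answer: 48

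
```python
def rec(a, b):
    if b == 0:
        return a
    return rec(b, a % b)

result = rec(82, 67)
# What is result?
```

rec(82, 67) -> rec(67, 15) -> rec(15, 7) -> rec(7, 1) -> rec(1, 0) -> 1

Answer: 1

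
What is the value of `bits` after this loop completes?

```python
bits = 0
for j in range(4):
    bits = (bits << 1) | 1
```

Build 4 consecutive 1-bits: 0b1111
`bits` takes the values: 0 → 1 → 3 → 7 → 15

Answer: 15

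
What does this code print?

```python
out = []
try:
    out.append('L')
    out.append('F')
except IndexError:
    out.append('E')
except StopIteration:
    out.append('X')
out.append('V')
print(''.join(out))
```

Execution trace: 'L' (try body) → 'F' (try body, no exception) → 'V' (after the try/except). Output: LFV

Answer: LFV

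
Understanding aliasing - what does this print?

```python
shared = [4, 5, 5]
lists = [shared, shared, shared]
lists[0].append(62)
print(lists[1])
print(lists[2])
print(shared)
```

Key concept: list of same reference.
Step by step:
`shared = [4, 5, 5]` → shared = [4, 5, 5]
`lists = [shared, shared, shared]` → lists = [[4, 5, 5], [4, 5, 5], [4, 5, 5]]
`lists[0].append(62)` → shared = [4, 5, 5, 62]; lists = [[4, 5, 5, 62], [4, 5, 5, 62], [4, 5, 5, 62]]
`print(lists[1])` → prints [4, 5, 5, 62]
`print(lists[2])` → prints [4, 5, 5, 62]
`print(shared)` → prints [4, 5, 5, 62]

Answer:
[4, 5, 5, 62]
[4, 5, 5, 62]
[4, 5, 5, 62]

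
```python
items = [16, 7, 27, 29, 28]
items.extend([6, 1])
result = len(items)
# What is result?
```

Trace:
`items = [16, 7, 27, 29, 28]` → items = [16, 7, 27, 29, 28]
`items.extend([6, 1])` → items = [16, 7, 27, 29, 28, 6, 1]
`result = len(items)` → result = 7
So result = 7

Answer: 7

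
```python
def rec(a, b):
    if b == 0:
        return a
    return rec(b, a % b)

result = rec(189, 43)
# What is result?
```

rec(189, 43) -> rec(43, 17) -> rec(17, 9) -> rec(9, 8) -> rec(8, 1) -> rec(1, 0) -> 1

Answer: 1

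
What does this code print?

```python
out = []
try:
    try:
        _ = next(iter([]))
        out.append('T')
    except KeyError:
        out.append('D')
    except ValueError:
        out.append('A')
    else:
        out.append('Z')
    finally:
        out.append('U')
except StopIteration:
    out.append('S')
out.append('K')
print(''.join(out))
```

Execution trace: 'U' (finally) → 'S' (outer except StopIteration) → 'K' (after the try/except). Output: USK

Answer: USK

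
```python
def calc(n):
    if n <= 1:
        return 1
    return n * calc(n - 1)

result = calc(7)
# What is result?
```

calc(7) = 7 * 6 * 5 * 4 * 3 * 2 * 1 = 5040

Answer: 5040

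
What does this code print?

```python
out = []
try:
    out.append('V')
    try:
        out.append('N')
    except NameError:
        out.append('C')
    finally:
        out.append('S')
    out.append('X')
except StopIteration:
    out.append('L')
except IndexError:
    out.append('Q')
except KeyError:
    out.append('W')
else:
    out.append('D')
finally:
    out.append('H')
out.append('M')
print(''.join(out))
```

Execution trace: 'V' (try body) → 'N' (inner try body, no exception) → 'S' (inner finally) → 'X' (try body, no exception) → 'D' (else) → 'H' (finally) → 'M' (after the try/except). Output: VNSXDHM

Answer: VNSXDHM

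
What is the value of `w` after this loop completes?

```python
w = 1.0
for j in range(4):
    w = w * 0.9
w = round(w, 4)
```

Exponential decay: 1.0 * 0.9^4
`w` takes the values: 1.0 → 0.9 → 0.81 → 0.729 → 0.6561

Answer: 0.6561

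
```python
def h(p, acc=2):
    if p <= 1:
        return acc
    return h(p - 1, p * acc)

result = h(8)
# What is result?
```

Accumulator trace (n, acc): (8, 2) -> (7, 16) -> (6, 112) -> (5, 672) -> (4, 3360) -> (3, 13440) -> (2, 40320) -> (1, 80640) -> return 80640

Answer: 80640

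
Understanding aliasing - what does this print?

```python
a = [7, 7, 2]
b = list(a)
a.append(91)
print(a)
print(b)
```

Key concept: list() constructor creates copy.
Step by step:
`a = [7, 7, 2]` → a = [7, 7, 2]
`b = list(a)` → b = [7, 7, 2]
`a.append(91)` → a = [7, 7, 2, 91]
`print(a)` → prints [7, 7, 2, 91]
`print(b)` → prints [7, 7, 2]

Answer:
[7, 7, 2, 91]
[7, 7, 2]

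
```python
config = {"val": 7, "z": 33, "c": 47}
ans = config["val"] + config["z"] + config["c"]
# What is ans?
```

Trace:
`config = {"val": 7, "z": 33, "c": 47}` → config = {'val': 7, 'z': 33, 'c': 47}
`ans = config["val"] + config["z"] + config["c"]` → ans = 87
So ans = 87

Answer: 87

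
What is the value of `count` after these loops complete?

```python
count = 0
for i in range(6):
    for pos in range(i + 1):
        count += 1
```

Triangle: 1 + 2 + ... + 6
`count` takes the values: 0 → 1 → 2 → 3 → 4 → 5 → 6 → 7 → 8 → 9 → 10 → 11 → 12 → 13 → 14 → 15 → 16 → 17 → 18 → 19 → 20 → 21

Answer: 21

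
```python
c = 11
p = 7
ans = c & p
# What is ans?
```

Trace:
`c = 11` → c = 11
`p = 7` → p = 7
`ans = c & p` → ans = 3
So ans = 3

Answer: 3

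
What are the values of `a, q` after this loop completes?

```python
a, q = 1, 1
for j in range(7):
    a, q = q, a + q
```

Fibonacci: after 7 iterations
`a, q` takes the values: (1, 1) → (1, 2) → (2, 3) → (3, 5) → (5, 8) → (8, 13) → (13, 21) → (21, 34)

Answer: 21, 34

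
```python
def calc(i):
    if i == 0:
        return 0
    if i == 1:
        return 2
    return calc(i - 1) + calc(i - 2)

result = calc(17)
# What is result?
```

Build up from base cases: calc(0)=0, calc(1)=2, calc(2)=2, calc(3)=4, calc(4)=6, calc(5)=10, calc(6)=16, ..., calc(17)=3194

Answer: 3194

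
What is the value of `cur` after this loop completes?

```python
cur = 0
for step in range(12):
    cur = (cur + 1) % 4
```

Increment mod 4, 12 times = 0
`cur` takes the values: 0 → 1 → 2 → 3 → 0 → 1 → 2 → 3 → 0 → 1 → 2 → 3 → 0

Answer: 0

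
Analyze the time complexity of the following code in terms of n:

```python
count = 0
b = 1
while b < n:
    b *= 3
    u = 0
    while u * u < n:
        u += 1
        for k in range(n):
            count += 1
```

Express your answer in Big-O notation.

Each loop level contributes: log n × √n × n. Multiplying the contributions gives O(n√n log n).

Answer: O(n√n log n)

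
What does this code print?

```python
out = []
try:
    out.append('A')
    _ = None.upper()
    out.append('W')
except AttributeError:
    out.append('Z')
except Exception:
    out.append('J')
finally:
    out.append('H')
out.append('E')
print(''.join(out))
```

Execution trace: 'A' (try body) → 'Z' (except AttributeError) → 'H' (finally) → 'E' (after the try/except). Output: AZHE

Answer: AZHE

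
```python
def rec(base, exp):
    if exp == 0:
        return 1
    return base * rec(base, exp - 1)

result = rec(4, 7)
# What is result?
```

rec(4, 7) = 4 * 4 * 4 * 4 * 4 * 4 * 4 = 16384

Answer: 16384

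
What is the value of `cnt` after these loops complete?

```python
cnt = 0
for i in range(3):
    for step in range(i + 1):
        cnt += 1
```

Triangle: 1 + 2 + ... + 3
`cnt` takes the values: 0 → 1 → 2 → 3 → 4 → 5 → 6

Answer: 6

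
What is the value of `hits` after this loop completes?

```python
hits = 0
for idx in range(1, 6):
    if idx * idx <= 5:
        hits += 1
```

Count numbers where idx² ≤ 5
`hits` takes the values: 0 → 1 → 2

Answer: 2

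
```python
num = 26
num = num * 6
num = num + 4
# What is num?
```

Trace:
`num = 26` → num = 26
`num = num * 6` → num = 156
`num = num + 4` → num = 160
So num = 160

Answer: 160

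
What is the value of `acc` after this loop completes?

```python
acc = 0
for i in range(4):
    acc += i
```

Sum of 0 to 3 = 6
`acc` takes the values: 0 → 1 → 3 → 6

Answer: 6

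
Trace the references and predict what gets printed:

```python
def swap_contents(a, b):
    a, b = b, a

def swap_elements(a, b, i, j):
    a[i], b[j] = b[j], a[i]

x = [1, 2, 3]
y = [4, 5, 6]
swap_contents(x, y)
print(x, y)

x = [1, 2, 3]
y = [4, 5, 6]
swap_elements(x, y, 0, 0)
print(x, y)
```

Key concept: parameter rebinding vs mutation.
Step by step:
`x = [1, 2, 3]` → x = [1, 2, 3]
`y = [4, 5, 6]` → y = [4, 5, 6]
`swap_contents(x, y)` → no visible change to tracked variables
`print(x, y)` → prints [1, 2, 3] [4, 5, 6]
`x = [1, 2, 3]` → x = [1, 2, 3]
`y = [4, 5, 6]` → y = [4, 5, 6]
`swap_elements(x, y, 0, 0)` → x = [4, 2, 3]; y = [1, 5, 6]
`print(x, y)` → prints [4, 2, 3] [1, 5, 6]

Answer:
[1, 2, 3] [4, 5, 6]
[4, 2, 3] [1, 5, 6]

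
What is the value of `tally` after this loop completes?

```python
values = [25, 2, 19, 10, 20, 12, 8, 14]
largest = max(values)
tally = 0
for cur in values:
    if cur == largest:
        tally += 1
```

Count of max value 25 in [25, 2, 19, 10, 20, 12, 8, 14]
`tally` takes the values: 0 → 1

Answer: 1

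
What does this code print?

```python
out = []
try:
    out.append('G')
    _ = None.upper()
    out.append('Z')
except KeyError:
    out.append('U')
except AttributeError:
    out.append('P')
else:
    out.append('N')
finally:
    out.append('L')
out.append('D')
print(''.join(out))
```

Execution trace: 'G' (try body) → 'P' (except AttributeError) → 'L' (finally) → 'D' (after the try/except). Output: GPLD

Answer: GPLD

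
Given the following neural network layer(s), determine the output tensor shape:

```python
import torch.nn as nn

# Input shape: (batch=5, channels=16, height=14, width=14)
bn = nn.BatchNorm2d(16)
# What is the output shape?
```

Input: (5, 16, 14, 14) -> Output: (5, 16, 14, 14)

Answer: (5, 16, 14, 14)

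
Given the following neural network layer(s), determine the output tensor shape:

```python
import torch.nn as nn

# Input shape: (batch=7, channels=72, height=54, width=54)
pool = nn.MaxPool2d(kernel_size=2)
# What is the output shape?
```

Input: (7, 72, 54, 54) -> Output: (7, 72, 27, 27)

Answer: (7, 72, 27, 27)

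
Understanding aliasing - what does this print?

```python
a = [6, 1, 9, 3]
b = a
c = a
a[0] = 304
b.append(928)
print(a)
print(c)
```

Key concept: multiple aliases.
Step by step:
`a = [6, 1, 9, 3]` → a = [6, 1, 9, 3]
`b = a` → b = [6, 1, 9, 3] (same object as a)
`c = a` → c = [6, 1, 9, 3] (same object as a, b)
`a[0] = 304` → a = [304, 1, 9, 3] (same object as b, c); b = [304, 1, 9, 3] (same object as a, c); c = [304, 1, 9, 3] (same object as a, b)
`b.append(928)` → a = [304, 1, 9, 3, 928] (same object as b, c); b = [304, 1, 9, 3, 928] (same object as a, c); c = [304, 1, 9, 3, 928] (same object as a, b)
`print(a)` → prints [304, 1, 9, 3, 928]
`print(c)` → prints [304, 1, 9, 3, 928]

Answer:
[304, 1, 9, 3, 928]
[304, 1, 9, 3, 928]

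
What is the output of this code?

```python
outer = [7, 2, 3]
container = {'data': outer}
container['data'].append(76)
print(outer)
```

Key concept: dict holds reference to list.
Step by step:
`outer = [7, 2, 3]` → outer = [7, 2, 3]
`container = {'data': outer}` → container = {'data': [7, 2, 3]}
`container['data'].append(76)` → outer = [7, 2, 3, 76]; container = {'data': [7, 2, 3, 76]}
`print(outer)` → prints [7, 2, 3, 76]

Answer: [7, 2, 3, 76]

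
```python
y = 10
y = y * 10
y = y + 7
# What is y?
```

Trace:
`y = 10` → y = 10
`y = y * 10` → y = 100
`y = y + 7` → y = 107
So y = 107

Answer: 107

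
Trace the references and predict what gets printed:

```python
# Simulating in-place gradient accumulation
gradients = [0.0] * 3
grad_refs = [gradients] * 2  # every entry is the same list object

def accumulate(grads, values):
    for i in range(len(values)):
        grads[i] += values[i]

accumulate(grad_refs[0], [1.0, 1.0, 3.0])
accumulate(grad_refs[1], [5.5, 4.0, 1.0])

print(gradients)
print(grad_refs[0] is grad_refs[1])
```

Key concept: gradient accumulation aliasing.
Step by step:
`gradients = [0.0] * 3` → gradients = [0.0, 0.0, 0.0]
`grad_refs = [gradients] * 2` → grad_refs = [[0.0, 0.0, 0.0], [0.0, 0.0, 0.0]]
`accumulate(grad_refs[0], [1.0, 1.0, 3.0])` → gradients = [1.0, 1.0, 3.0]; grad_refs = [[1.0, 1.0, 3.0], [1.0, 1.0, 3.0]]
`accumulate(grad_refs[1], [5.5, 4.0, 1.0])` → gradients = [6.5, 5.0, 4.0]; grad_refs = [[6.5, 5.0, 4.0], [6.5, 5.0, 4.0]]
`print(gradients)` → prints [6.5, 5.0, 4.0]
`print(grad_refs[0] is grad_refs[1])` → prints True

Answer:
[6.5, 5.0, 4.0]
True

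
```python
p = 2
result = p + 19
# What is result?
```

Trace:
`p = 2` → p = 2
`result = p + 19` → result = 21
So result = 21

Answer: 21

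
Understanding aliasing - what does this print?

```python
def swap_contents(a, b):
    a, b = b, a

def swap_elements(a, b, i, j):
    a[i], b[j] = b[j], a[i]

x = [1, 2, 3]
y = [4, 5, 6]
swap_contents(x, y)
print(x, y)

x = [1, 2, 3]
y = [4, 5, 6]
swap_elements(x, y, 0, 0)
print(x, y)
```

Key concept: parameter rebinding vs mutation.
Step by step:
`x = [1, 2, 3]` → x = [1, 2, 3]
`y = [4, 5, 6]` → y = [4, 5, 6]
`swap_contents(x, y)` → no visible change to tracked variables
`print(x, y)` → prints [1, 2, 3] [4, 5, 6]
`x = [1, 2, 3]` → x = [1, 2, 3]
`y = [4, 5, 6]` → y = [4, 5, 6]
`swap_elements(x, y, 0, 0)` → x = [4, 2, 3]; y = [1, 5, 6]
`print(x, y)` → prints [4, 2, 3] [1, 5, 6]

Answer:
[1, 2, 3] [4, 5, 6]
[4, 2, 3] [1, 5, 6]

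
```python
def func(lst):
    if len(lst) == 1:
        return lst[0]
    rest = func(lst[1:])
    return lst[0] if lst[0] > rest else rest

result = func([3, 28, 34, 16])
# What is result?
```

Recursive max over [3, 28, 34, 16] = 34

Answer: 34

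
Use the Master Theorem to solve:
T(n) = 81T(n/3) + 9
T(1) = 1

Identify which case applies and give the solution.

a=81, b=3, f(n)=9. log_3(81) = 4. Since c=0 < 4, Case 1 applies: T(n) = Θ(n^log_b(a)) = O(n^4).

Answer: O(n^4) - Case 1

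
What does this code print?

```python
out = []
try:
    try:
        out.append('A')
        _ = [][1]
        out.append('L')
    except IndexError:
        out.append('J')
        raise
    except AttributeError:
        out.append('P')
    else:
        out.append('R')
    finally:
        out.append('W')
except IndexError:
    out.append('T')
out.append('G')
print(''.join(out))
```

Execution trace: 'A' (try body) → 'J' (except IndexError) → 'W' (finally) → 'T' (outer except IndexError) → 'G' (after the try/except). Output: AJWTG

Answer: AJWTG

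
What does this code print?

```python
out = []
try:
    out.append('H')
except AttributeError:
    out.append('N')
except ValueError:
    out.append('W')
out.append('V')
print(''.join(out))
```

Execution trace: 'H' (try body, no exception) → 'V' (after the try/except). Output: HV

Answer: HV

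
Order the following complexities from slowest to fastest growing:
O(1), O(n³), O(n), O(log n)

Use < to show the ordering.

Ordered by growth rate: O(1) < O(log n) < O(n) < O(n³)

Answer: O(1) < O(log n) < O(n) < O(n³)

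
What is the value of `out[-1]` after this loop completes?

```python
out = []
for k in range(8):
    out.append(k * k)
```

Last element of squares 0 to 7
`out` takes the values: [] → [0] → [0, 1] → [0, 1, 4] → [0, 1, 4, 9] → [0, 1, 4, 9, 16] → [0, 1, 4, 9, 16, 25] → [0, 1, 4, 9, 16, 25, 36] → [0, 1, 4, 9, 16, 25, 36, 49]
So `out[-1]` = 49

Answer: 49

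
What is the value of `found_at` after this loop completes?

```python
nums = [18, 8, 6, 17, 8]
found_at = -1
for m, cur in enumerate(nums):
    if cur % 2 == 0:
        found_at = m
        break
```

First even number index in [18, 8, 6, 17, 8]
`found_at` takes the values: -1 → 0

Answer: 0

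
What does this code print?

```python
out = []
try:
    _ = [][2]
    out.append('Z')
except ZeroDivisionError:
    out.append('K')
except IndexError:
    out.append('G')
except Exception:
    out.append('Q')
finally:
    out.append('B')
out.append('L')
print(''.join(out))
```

Execution trace: 'G' (except IndexError) → 'B' (finally) → 'L' (after the try/except). Output: GBL

Answer: GBL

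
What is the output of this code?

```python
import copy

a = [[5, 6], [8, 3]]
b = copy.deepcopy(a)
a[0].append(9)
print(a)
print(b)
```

Key concept: deep copy is fully independent.
Step by step:
`a = [[5, 6], [8, 3]]` → a = [[5, 6], [8, 3]]
`b = copy.deepcopy(a)` → b = [[5, 6], [8, 3]]
`a[0].append(9)` → a = [[5, 6, 9], [8, 3]]
`print(a)` → prints [[5, 6, 9], [8, 3]]
`print(b)` → prints [[5, 6], [8, 3]]

Answer:
[[5, 6, 9], [8, 3]]
[[5, 6], [8, 3]]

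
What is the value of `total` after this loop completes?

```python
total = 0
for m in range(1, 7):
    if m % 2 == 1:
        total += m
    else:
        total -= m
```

Add odd, subtract even
`total` takes the values: 0 → 1 → -1 → 2 → -2 → 3 → -3

Answer: -3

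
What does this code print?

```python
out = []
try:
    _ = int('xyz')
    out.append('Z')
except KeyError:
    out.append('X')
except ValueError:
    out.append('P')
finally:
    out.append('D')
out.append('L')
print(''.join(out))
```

Execution trace: 'P' (except ValueError) → 'D' (finally) → 'L' (after the try/except). Output: PDL

Answer: PDL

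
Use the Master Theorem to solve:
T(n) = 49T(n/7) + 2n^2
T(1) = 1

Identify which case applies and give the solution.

a=49, b=7, f(n)=2n^2. log_7(49) = 2. Since c=2 = 2, Case 2 applies: T(n) = Θ(n^log_b(a) · log n) = O(n^2 log n).

Answer: O(n^2 log n) - Case 2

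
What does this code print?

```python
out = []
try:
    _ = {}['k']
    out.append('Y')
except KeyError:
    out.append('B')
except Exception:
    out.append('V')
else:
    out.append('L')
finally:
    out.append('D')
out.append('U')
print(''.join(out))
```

Execution trace: 'B' (except KeyError) → 'D' (finally) → 'U' (after the try/except). Output: BDU

Answer: BDU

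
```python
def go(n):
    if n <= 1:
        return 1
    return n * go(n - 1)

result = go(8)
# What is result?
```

go(8) = 8 * 7 * 6 * 5 * 4 * 3 * 2 * 1 = 40320

Answer: 40320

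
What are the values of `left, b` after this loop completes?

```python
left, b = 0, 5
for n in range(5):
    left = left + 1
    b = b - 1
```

left goes 0→5, b goes 5→0
`left, b` takes the values: (0, 5) → (1, 5) → (1, 4) → (2, 4) → (2, 3) → (3, 3) → (3, 2) → (4, 2) → (4, 1) → (5, 1) → (5, 0)

Answer: 5, 0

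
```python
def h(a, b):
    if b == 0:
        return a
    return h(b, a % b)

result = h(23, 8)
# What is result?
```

h(23, 8) -> h(8, 7) -> h(7, 1) -> h(1, 0) -> 1

Answer: 1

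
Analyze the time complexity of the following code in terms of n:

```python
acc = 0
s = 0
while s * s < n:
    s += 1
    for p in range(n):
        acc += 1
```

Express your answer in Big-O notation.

Each loop level contributes: √n × n. Multiplying the contributions gives O(n√n).

Answer: O(n√n)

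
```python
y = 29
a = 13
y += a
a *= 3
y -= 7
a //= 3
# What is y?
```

Trace:
`y = 29` → y = 29
`a = 13` → a = 13
`y += a` → y = 42
`a *= 3` → a = 39
`y -= 7` → y = 35
`a //= 3` → a = 13
So y = 35

Answer: 35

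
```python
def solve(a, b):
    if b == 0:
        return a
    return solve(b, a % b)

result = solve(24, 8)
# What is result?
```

solve(24, 8) -> solve(8, 0) -> 8

Answer: 8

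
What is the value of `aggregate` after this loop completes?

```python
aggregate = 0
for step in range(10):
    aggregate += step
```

Sum of 0 to 9 = 45
`aggregate` takes the values: 0 → 1 → 3 → 6 → 10 → 15 → 21 → 28 → 36 → 45

Answer: 45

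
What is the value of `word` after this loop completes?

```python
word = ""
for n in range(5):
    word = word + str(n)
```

Concatenate digits 0 to 4
`word` takes the values: "" → "0" → "01" → "012" → "0123" → "01234"

Answer: "01234"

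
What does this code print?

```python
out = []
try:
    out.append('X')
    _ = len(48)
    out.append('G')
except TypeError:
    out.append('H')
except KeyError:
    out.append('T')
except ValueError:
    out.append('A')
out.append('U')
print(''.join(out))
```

Execution trace: 'X' (try body) → 'H' (except TypeError) → 'U' (after the try/except). Output: XHU

Answer: XHU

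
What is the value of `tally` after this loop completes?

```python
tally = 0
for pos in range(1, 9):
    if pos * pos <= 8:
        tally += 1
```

Count numbers where pos² ≤ 8
`tally` takes the values: 0 → 1 → 2

Answer: 2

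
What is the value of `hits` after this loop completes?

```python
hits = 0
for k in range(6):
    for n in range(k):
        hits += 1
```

Triangle number: 0+1+2+...+5
`hits` takes the values: 0 → 1 → 2 → 3 → 4 → 5 → 6 → 7 → 8 → 9 → 10 → 11 → 12 → 13 → 14 → 15

Answer: 15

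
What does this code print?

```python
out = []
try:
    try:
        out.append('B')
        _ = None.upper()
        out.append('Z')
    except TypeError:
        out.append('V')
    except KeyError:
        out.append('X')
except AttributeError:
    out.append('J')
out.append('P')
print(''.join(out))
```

Execution trace: 'B' (try body) → 'J' (outer except AttributeError) → 'P' (after the try/except). Output: BJP

Answer: BJP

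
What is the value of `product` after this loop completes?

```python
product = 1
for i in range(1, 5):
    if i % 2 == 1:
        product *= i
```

Product of odd numbers 1 to 4
`product` takes the values: 1 → 3

Answer: 3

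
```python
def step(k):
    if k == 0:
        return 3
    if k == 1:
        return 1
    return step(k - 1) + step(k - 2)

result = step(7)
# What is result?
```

Build up from base cases: step(0)=3, step(1)=1, step(2)=4, step(3)=5, step(4)=9, step(5)=14, step(6)=23, ..., step(7)=37

Answer: 37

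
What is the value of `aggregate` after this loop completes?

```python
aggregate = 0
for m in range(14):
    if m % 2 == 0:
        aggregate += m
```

Sum of even numbers 0 to 13
`aggregate` takes the values: 0 → 2 → 6 → 12 → 20 → 30 → 42

Answer: 42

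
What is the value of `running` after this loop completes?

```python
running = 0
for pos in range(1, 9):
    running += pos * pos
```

Sum of squares 1² to 8² = 204
`running` takes the values: 0 → 1 → 5 → 14 → 30 → 55 → 91 → 140 → 204

Answer: 204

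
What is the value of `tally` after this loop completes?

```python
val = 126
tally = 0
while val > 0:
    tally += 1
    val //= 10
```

Count digits by repeated division by 10
`tally` takes the values: 0 → 1 → 2 → 3

Answer: 3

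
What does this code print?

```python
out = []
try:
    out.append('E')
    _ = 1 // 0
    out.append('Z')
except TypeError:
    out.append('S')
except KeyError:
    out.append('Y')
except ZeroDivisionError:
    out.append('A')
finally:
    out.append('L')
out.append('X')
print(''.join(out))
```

Execution trace: 'E' (try body) → 'A' (except ZeroDivisionError) → 'L' (finally) → 'X' (after the try/except). Output: EALX

Answer: EALX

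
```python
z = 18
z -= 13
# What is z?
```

Trace:
`z = 18` → z = 18
`z -= 13` → z = 5
So z = 5

Answer: 5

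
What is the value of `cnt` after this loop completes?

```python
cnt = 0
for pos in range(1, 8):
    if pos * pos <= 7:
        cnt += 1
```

Count numbers where pos² ≤ 7
`cnt` takes the values: 0 → 1 → 2

Answer: 2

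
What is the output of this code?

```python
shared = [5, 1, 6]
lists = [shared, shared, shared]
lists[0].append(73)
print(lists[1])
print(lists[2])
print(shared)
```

Key concept: list of same reference.
Step by step:
`shared = [5, 1, 6]` → shared = [5, 1, 6]
`lists = [shared, shared, shared]` → lists = [[5, 1, 6], [5, 1, 6], [5, 1, 6]]
`lists[0].append(73)` → shared = [5, 1, 6, 73]; lists = [[5, 1, 6, 73], [5, 1, 6, 73], [5, 1, 6, 73]]
`print(lists[1])` → prints [5, 1, 6, 73]
`print(lists[2])` → prints [5, 1, 6, 73]
`print(shared)` → prints [5, 1, 6, 73]

Answer:
[5, 1, 6, 73]
[5, 1, 6, 73]
[5, 1, 6, 73]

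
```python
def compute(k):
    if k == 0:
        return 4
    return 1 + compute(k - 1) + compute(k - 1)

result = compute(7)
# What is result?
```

compute(k) = 1 + 2·compute(k-1), compute(0)=4. Closed form: (4+1)·2^7 - 1 = 639.

Answer: 639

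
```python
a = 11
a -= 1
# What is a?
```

Trace:
`a = 11` → a = 11
`a -= 1` → a = 10
So a = 10

Answer: 10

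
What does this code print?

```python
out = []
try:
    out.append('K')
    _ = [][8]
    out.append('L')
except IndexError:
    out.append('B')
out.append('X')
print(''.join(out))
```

Execution trace: 'K' (try body) → 'B' (except IndexError) → 'X' (after the try/except). Output: KBX

Answer: KBX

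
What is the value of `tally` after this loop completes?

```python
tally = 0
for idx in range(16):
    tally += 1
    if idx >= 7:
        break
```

Loop breaks when idx reaches 7, tally is 8
`tally` takes the values: 0 → 1 → 2 → 3 → 4 → 5 → 6 → 7 → 8

Answer: 8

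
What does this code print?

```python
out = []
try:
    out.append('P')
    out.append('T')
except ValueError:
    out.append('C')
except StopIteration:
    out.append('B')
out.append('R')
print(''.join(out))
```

Execution trace: 'P' (try body) → 'T' (try body, no exception) → 'R' (after the try/except). Output: PTR

Answer: PTR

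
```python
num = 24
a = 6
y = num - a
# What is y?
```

Trace:
`num = 24` → num = 24
`a = 6` → a = 6
`y = num - a` → y = 18
So y = 18

Answer: 18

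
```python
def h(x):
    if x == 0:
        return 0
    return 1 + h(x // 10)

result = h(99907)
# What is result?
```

Count of digits of 99907: 5

Answer: 5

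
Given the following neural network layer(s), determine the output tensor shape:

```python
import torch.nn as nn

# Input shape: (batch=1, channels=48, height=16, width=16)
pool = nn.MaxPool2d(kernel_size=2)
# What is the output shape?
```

Input: (1, 48, 16, 16) -> Output: (1, 48, 8, 8)

Answer: (1, 48, 8, 8)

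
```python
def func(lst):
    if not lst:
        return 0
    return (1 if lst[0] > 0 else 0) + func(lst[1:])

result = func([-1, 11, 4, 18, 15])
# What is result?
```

Count of positive elements in [-1, 11, 4, 18, 15] = 4

Answer: 4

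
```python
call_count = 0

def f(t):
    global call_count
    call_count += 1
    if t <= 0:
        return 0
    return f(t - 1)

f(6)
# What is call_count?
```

Linear recursion stepping by 1: 7 calls from t=6 down to ≤0.

Answer: 7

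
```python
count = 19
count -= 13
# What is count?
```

Trace:
`count = 19` → count = 19
`count -= 13` → count = 6
So count = 6

Answer: 6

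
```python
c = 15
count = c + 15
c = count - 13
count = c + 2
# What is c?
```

Trace:
`c = 15` → c = 15
`count = c + 15` → count = 30
`c = count - 13` → c = 17
`count = c + 2` → count = 19
So c = 17

Answer: 17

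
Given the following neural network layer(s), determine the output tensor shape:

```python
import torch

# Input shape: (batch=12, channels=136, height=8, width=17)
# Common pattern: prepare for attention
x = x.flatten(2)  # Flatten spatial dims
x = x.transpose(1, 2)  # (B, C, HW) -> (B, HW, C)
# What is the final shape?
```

Input: (12, 136, 8, 17) -> after flatten(2): (12, 136, 136) -> Output: (12, 136, 136)

Answer: (12, 136, 136)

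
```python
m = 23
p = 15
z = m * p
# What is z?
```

Trace:
`m = 23` → m = 23
`p = 15` → p = 15
`z = m * p` → z = 345
So z = 345

Answer: 345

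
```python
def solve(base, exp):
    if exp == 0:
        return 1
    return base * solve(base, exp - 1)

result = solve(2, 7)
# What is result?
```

solve(2, 7) = 2 * 2 * 2 * 2 * 2 * 2 * 2 = 128

Answer: 128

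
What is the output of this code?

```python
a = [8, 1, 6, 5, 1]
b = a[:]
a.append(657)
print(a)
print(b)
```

Key concept: slice [:] creates copy.
Step by step:
`a = [8, 1, 6, 5, 1]` → a = [8, 1, 6, 5, 1]
`b = a[:]` → b = [8, 1, 6, 5, 1]
`a.append(657)` → a = [8, 1, 6, 5, 1, 657]
`print(a)` → prints [8, 1, 6, 5, 1, 657]
`print(b)` → prints [8, 1, 6, 5, 1]

Answer:
[8, 1, 6, 5, 1, 657]
[8, 1, 6, 5, 1]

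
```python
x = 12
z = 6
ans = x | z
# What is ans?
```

Trace:
`x = 12` → x = 12
`z = 6` → z = 6
`ans = x | z` → ans = 14
So ans = 14

Answer: 14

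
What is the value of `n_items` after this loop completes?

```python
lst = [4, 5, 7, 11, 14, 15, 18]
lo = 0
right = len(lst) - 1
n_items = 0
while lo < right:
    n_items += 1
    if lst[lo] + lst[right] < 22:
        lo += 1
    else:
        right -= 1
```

Steps to find pair summing to 22
`n_items` takes the values: 0 → 1 → 2 → 3 → 4 → 5 → 6

Answer: 6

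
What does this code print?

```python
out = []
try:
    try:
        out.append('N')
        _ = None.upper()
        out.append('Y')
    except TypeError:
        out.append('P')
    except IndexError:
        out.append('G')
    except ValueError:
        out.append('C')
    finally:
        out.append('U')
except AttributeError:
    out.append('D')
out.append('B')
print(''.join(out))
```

Execution trace: 'N' (try body) → 'U' (finally) → 'D' (outer except AttributeError) → 'B' (after the try/except). Output: NUDB

Answer: NUDB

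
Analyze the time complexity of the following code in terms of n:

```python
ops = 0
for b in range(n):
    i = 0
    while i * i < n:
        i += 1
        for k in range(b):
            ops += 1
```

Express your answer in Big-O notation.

Each loop level contributes: n × √n × n. Multiplying the contributions gives O(n^2√n).

Answer: O(n^2√n)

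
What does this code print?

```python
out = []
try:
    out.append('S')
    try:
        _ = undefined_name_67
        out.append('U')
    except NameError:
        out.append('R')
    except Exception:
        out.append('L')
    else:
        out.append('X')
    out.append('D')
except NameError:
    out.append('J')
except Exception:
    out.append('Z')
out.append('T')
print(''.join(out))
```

Execution trace: 'S' (try body) → 'R' (inner except NameError) → 'D' (try body, no exception) → 'T' (after the try/except). Output: SRDT

Answer: SRDT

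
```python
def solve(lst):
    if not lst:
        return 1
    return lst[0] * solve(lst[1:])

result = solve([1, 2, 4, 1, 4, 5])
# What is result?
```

Product over [1, 2, 4, 1, 4, 5] = 1 * 2 * 4 * 1 * 4 * 5 = 160

Answer: 160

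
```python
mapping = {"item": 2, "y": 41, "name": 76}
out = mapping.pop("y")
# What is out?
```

Trace:
`mapping = {"item": 2, "y": 41, "name": 76}` → mapping = {'item': 2, 'y': 41, 'name': 76}
`out = mapping.pop("y")` → mapping = {'item': 2, 'name': 76}; out = 41
So out = 41

Answer: 41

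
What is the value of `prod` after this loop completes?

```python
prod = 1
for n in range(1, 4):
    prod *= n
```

3! = 6
`prod` takes the values: 1 → 2 → 6

Answer: 6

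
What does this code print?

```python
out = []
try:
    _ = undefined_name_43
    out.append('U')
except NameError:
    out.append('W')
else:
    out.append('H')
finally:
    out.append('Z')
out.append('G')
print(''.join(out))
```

Execution trace: 'W' (except NameError) → 'Z' (finally) → 'G' (after the try/except). Output: WZG

Answer: WZG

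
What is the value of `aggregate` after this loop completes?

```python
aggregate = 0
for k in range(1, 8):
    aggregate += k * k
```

Sum of squares 1² to 7² = 140
`aggregate` takes the values: 0 → 1 → 5 → 14 → 30 → 55 → 91 → 140

Answer: 140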